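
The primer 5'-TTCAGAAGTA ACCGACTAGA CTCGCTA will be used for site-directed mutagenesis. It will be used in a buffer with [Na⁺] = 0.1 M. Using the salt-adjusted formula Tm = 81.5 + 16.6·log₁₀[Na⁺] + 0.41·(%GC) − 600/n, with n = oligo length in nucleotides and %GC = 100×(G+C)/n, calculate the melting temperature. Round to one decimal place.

Length n = 27. Base counts: T=6, G=5, A=9, C=7
G+C = 12, so %GC = 12/27 × 100 = 44.444%
Salt term: 16.6 × (-1) = -16.6
GC term: 0.41 × 44.444 = 18.222; length term: −600/27 = −22.222
Tm = 81.5 + (-16.6) + 18.222 − 22.222 = 60.9 → 60.9°C

60.9°C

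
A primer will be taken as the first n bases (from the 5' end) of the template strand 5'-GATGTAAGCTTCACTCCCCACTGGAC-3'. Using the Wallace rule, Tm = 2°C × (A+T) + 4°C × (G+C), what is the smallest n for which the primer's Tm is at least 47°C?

First 16 bases: GATGTAAGCTTCACTC → Tm = 46°C (< 47°C)
First 17 bases: GATGTAAGCTTCACTCC → Tm = 50°C (≥ 47°C)
Since every base adds ≥2°C, Tm only increases with n, so the threshold is first crossed at n = 17.

n = 17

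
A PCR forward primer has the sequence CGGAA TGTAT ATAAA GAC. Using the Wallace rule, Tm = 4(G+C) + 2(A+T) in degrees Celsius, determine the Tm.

48°C

Base counts: G=4, T=4, A=8, C=2
AT pairs contribute 12, GC pairs contribute 6.
Tm = 2×12 + 4×6 = 48°C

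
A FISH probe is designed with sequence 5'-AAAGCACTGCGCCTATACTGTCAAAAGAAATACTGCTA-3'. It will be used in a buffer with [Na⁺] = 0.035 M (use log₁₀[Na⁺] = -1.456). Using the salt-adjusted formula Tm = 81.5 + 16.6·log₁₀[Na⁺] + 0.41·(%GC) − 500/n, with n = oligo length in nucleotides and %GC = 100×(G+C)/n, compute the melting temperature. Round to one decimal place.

60.4°C

Length n = 38. Scanning the sequence gives T=8, A=15, G=6, C=9.
G+C = 15, so %GC = 15/38 × 100 = 39.474%
Salt term: 16.6 × (-1.456) = -24.17
GC term: 0.41 × 39.474 = 16.184; length term: −500/38 = −13.158
Tm = 81.5 + (-24.17) + 16.184 − 13.158 = 60.356 → 60.4°C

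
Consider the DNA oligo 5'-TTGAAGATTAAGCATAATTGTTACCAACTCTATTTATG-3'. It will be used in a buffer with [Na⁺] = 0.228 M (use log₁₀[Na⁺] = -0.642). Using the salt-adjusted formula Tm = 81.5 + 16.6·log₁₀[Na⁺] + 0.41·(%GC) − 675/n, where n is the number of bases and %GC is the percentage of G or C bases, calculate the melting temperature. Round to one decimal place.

63.9°C

Length n = 38. T=15, A=13, G=5, C=5
G+C = 10, so %GC = 10/38 × 100 = 26.316%
Salt term: 16.6 × (-0.642) = -10.657
GC term: 0.41 × 26.316 = 10.79; length term: −675/38 = −17.763
Tm = 81.5 + (-10.657) + 10.79 − 17.763 = 63.87 → 63.9°C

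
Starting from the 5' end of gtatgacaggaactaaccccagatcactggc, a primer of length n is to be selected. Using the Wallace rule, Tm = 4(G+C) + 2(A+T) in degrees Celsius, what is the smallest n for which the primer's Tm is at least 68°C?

n = 23

First 22 bases: GTATGACAGGAACTAACCCCAG → Tm = 66°C (< 68°C)
First 23 bases: GTATGACAGGAACTAACCCCAGA → Tm = 68°C (≥ 68°C)
Each additional base adds 2°C (A/T) or 4°C (G/C), so Tm is non-decreasing in n; n = 23 is the first length to reach 68°C.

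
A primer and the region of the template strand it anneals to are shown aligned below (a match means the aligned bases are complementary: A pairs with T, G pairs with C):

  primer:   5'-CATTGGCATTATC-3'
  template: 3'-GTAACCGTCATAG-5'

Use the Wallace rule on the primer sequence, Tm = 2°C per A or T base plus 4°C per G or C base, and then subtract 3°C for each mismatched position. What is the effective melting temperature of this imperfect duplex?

Primer base counts: A=3, T=5, G=2, C=3 → A+T=8, G+C=5
Perfect-match Tm = 2(8) + 4(5) = 16 + 20 = 36°C
Mismatches (positions where the bases are not complementary): 1 (at position 9)
Effective Tm = 36 − 1×3 = 36 − 3 = 33°C

33°C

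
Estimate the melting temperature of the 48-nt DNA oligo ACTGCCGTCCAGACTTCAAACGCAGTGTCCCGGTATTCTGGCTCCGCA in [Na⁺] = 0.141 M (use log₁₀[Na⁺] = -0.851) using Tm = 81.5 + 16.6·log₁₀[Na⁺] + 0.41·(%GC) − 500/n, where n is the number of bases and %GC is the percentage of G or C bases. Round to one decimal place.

Length n = 48. Base counts: G=11, C=17, A=9, T=11
G+C = 28, so %GC = 28/48 × 100 = 58.333%
Salt term: 16.6 × (-0.851) = -14.127
GC term: 0.41 × 58.333 = 23.917; length term: −500/48 = −10.417
Tm = 81.5 + (-14.127) + 23.917 − 10.417 = 80.873 → 80.9°C

80.9°C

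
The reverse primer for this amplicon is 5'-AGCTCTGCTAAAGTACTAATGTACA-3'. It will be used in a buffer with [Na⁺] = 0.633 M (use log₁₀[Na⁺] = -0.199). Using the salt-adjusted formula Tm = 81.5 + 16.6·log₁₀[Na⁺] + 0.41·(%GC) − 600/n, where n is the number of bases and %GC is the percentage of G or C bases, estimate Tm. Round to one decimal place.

69.0°C

Length n = 25. Base counts: T=7, C=5, G=4, A=9
G+C = 9, so %GC = 9/25 × 100 = 36%
Salt term: 16.6 × (-0.199) = -3.303
GC term: 0.41 × 36 = 14.76; length term: −600/25 = −24
Tm = 81.5 + (-3.303) + 14.76 − 24 = 68.957 → 69.0°C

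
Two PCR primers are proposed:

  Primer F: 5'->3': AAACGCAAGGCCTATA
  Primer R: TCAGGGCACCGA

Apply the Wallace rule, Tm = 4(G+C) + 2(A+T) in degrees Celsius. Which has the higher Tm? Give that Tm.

Primer F, 46°C

Primer F: A+T=9, G+C=7 → Tm = 2(9)+4(7) = 46°C
Primer R: A+T=4, G+C=8 → Tm = 2(4)+4(8) = 40°C
46°C vs 40°C → primer F is higher.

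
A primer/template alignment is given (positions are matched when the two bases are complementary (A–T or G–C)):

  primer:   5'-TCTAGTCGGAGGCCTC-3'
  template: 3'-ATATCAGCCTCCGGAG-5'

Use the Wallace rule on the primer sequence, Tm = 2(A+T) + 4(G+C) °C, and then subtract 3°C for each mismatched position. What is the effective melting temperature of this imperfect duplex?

Primer base counts: A=2, T=4, G=5, C=5 → A+T=6, G+C=10
Perfect-match Tm = 2(6) + 4(10) = 12 + 40 = 52°C
Mismatches (positions where the bases are not complementary): 1 (at position 2)
Effective Tm = 52 − 1×3 = 52 − 3 = 49°C

49°C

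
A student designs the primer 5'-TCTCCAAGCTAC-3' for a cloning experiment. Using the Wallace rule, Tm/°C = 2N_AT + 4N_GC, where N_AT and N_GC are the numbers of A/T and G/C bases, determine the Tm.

Scanning the sequence gives C=5, T=3, G=1, A=3.
AT pairs contribute 6, GC pairs contribute 6.
Tm = 2(6) + 4(6) = 12 + 24 = 36°C

36°C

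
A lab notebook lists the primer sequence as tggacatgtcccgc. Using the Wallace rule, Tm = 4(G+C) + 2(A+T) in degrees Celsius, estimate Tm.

46°C

Scanning the sequence gives A=2, T=3, C=5, G=4.
A+T = 5, G+C = 9
Tm = 2(5) + 4(9) = 10 + 36 = 46°C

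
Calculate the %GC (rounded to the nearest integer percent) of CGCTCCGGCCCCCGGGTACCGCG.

87%

A=1, C=12, G=8, T=2
G+C = 8 + 12 = 20 out of 23 bases
%GC = 20/23 × 100 = 86.96% ≈ 87%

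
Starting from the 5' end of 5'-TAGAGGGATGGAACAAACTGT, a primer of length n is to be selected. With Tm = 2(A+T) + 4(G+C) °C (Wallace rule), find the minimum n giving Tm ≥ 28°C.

First 9 bases: TAGAGGGAT → Tm = 26°C (< 28°C)
First 10 bases: TAGAGGGATG → Tm = 30°C (≥ 28°C)
Each additional base adds 2°C (A/T) or 4°C (G/C), so Tm is non-decreasing in n; n = 10 is the first length to reach 28°C.

n = 10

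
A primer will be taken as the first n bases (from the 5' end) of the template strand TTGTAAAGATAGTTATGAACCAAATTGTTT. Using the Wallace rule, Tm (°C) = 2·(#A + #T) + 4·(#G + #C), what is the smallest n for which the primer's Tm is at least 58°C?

n = 23

First 22 bases: TTGTAAAGATAGTTATGAACCA → Tm = 56°C (< 58°C)
First 23 bases: TTGTAAAGATAGTTATGAACCAA → Tm = 58°C (≥ 58°C)
Since every base adds ≥2°C, Tm only increases with n, so the threshold is first crossed at n = 23.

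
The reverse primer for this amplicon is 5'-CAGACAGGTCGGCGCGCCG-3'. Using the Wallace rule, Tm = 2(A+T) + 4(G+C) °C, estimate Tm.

68°C

T=1, C=7, A=3, G=8
So N_AT = 4 and N_GC = 15.
Tm = 2×4 + 4×15 = 68°C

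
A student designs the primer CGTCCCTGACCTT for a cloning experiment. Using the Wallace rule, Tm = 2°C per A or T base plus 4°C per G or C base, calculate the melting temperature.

42°C

Base counts: T=4, A=1, C=6, G=2
So N_AT = 5 and N_GC = 8.
Tm = 2(5) + 4(8) = 10 + 32 = 42°C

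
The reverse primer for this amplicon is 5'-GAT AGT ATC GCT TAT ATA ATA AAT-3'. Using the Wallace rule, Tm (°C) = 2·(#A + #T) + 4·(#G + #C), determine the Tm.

58°C

Base counts: G=3, A=10, T=9, C=2
So N_AT = 19 and N_GC = 5.
Tm = 4·5 + 2·19 = 20 + 38 = 58°C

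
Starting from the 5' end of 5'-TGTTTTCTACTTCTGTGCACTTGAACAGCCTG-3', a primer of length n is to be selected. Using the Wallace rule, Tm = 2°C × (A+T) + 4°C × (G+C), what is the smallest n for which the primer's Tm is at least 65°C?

n = 24

First 23 bases: TGTTTTCTACTTCTGTGCACTTG → Tm = 64°C (< 65°C)
First 24 bases: TGTTTTCTACTTCTGTGCACTTGA → Tm = 66°C (≥ 65°C)
Since every base adds ≥2°C, Tm only increases with n, so the threshold is first crossed at n = 24.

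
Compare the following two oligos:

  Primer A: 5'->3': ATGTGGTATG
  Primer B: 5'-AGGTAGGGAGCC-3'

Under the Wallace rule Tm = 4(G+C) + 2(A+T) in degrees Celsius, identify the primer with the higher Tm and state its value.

Primer A: A+T=6, G+C=4 → Tm = 2(6)+4(4) = 28°C
Primer B: A+T=4, G+C=8 → Tm = 2(4)+4(8) = 40°C
28°C vs 40°C → primer B is higher.

Primer B, 40°C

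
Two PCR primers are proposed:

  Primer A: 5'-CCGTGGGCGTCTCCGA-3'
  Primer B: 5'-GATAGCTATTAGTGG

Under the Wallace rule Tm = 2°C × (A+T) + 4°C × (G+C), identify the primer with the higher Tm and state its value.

Primer A: A+T=4, G+C=12 → Tm = 2(4)+4(12) = 56°C
Primer B: A+T=9, G+C=6 → Tm = 2(9)+4(6) = 42°C
56°C vs 42°C → primer A is higher.

Primer A, 56°C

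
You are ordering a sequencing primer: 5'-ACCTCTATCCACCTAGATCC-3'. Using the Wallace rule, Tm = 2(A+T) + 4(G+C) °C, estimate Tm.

Counting bases: T=5, C=9, A=5, G=1
A+T = 10, G+C = 10
Tm = 2(10) + 4(10) = 20 + 40 = 60°C

60°C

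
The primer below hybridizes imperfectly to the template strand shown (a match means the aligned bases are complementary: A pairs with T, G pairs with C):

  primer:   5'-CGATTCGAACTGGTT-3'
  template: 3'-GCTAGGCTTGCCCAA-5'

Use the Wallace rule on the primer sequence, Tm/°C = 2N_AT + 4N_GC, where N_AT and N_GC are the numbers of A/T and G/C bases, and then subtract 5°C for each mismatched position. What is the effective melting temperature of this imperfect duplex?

34°C

Primer base counts: A=3, T=5, G=4, C=3 → A+T=8, G+C=7
Perfect-match Tm = 2(8) + 4(7) = 16 + 28 = 44°C
Mismatches (positions where the bases are not complementary): 2 (at positions 5, 11)
Effective Tm = 44 − 2×5 = 44 − 10 = 34°C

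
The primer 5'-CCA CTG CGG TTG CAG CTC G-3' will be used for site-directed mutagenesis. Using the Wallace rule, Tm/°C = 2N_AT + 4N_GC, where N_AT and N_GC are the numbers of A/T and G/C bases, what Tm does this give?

A=2, C=7, T=4, G=6
A+T = 6, G+C = 13
Tm = 2(6) + 4(13) = 12 + 52 = 64°C

64°C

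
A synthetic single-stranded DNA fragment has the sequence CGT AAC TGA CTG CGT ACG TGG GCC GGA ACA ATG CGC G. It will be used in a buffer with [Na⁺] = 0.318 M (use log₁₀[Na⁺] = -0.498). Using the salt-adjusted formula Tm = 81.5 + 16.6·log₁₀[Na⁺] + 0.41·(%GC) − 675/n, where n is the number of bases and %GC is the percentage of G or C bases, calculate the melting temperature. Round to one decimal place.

80.5°C

Length n = 37. A=8, G=13, C=10, T=6
G+C = 23, so %GC = 23/37 × 100 = 62.162%
Salt term: 16.6 × (-0.498) = -8.267
GC term: 0.41 × 62.162 = 25.486; length term: −675/37 = −18.243
Tm = 81.5 + (-8.267) + 25.486 − 18.243 = 80.476 → 80.5°C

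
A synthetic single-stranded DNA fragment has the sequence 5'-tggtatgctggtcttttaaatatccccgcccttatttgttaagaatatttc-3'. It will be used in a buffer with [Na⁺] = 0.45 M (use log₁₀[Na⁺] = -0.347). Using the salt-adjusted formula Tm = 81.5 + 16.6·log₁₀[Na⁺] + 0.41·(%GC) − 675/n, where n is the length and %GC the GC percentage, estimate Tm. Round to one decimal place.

77.0°C

Length n = 51. C=10, T=22, A=11, G=8
G+C = 18, so %GC = 18/51 × 100 = 35.294%
Salt term: 16.6 × (-0.347) = -5.76
GC term: 0.41 × 35.294 = 14.471; length term: −675/51 = −13.235
Tm = 81.5 + (-5.76) + 14.471 − 13.235 = 76.976 → 77.0°C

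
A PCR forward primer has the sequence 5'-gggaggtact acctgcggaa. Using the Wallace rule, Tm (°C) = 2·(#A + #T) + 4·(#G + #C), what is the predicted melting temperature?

64°C

Counting bases: T=3, A=5, C=4, G=8
So N_AT = 8 and N_GC = 12.
Tm = 4·12 + 2·8 = 48 + 16 = 64°C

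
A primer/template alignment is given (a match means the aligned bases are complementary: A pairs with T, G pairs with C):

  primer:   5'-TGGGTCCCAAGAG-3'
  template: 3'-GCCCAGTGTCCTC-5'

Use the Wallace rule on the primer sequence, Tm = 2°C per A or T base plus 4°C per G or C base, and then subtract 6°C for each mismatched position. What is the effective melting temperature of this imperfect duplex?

Primer base counts: A=3, T=2, G=5, C=3 → A+T=5, G+C=8
Perfect-match Tm = 2(5) + 4(8) = 10 + 32 = 42°C
Mismatches (positions where the bases are not complementary): 3 (at positions 1, 7, 10)
Effective Tm = 42 − 3×6 = 42 − 18 = 24°C

24°C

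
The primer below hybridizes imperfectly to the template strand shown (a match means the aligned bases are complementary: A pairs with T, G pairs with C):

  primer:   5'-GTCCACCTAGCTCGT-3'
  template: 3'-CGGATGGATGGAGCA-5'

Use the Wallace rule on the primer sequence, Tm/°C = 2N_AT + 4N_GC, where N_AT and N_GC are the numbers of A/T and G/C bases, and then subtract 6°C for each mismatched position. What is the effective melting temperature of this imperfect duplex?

Primer base counts: A=2, T=4, G=3, C=6 → A+T=6, G+C=9
Perfect-match Tm = 2(6) + 4(9) = 12 + 36 = 48°C
Mismatches (positions where the bases are not complementary): 3 (at positions 2, 4, 10)
Effective Tm = 48 − 3×6 = 48 − 18 = 30°C

30°C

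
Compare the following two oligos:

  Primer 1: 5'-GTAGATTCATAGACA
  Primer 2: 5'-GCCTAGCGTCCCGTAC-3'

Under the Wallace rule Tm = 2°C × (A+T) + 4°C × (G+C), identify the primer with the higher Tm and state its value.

Primer 1: A+T=10, G+C=5 → Tm = 2(10)+4(5) = 40°C
Primer 2: A+T=5, G+C=11 → Tm = 2(5)+4(11) = 54°C
40°C vs 54°C → primer 2 is higher.

Primer 2, 54°C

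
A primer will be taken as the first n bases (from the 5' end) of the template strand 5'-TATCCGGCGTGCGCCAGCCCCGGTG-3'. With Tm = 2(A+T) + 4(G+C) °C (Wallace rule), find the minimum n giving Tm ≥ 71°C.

First 20 bases: TATCCGGCGTGCGCCAGCCC → Tm = 70°C (< 71°C)
First 21 bases: TATCCGGCGTGCGCCAGCCCC → Tm = 74°C (≥ 71°C)
Each additional base adds 2°C (A/T) or 4°C (G/C), so Tm is non-decreasing in n; n = 21 is the first length to reach 71°C.

n = 21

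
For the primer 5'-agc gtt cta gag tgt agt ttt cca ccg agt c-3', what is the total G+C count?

15

Base counts: C=7, G=8, T=10, A=6
G+C = 8 + 7 = 15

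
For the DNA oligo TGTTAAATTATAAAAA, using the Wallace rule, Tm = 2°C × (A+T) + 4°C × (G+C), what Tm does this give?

34°C

Base counts: A=9, C=0, T=6, G=1
A+T = 15, G+C = 1
Tm = 2(15) + 4(1) = 30 + 4 = 34°C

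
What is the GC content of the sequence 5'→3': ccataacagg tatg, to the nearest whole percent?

Scanning the sequence gives C=3, A=5, T=3, G=3.
G+C = 3 + 3 = 6 out of 14 bases
%GC = 6/14 × 100 = 42.86% ≈ 43%

43%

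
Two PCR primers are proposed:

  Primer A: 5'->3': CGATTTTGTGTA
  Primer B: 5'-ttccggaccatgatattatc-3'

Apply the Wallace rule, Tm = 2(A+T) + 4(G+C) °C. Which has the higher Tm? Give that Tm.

Primer A: A+T=8, G+C=4 → Tm = 2(8)+4(4) = 32°C
Primer B: A+T=12, G+C=8 → Tm = 2(12)+4(8) = 56°C
32°C vs 56°C → primer B is higher.

Primer B, 56°C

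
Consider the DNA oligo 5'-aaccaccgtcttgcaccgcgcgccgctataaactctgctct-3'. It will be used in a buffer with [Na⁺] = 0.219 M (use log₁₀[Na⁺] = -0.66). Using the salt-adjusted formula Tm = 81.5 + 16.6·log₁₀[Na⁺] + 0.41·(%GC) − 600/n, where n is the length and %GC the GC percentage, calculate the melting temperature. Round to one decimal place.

Length n = 41. Scanning the sequence gives G=7, A=8, C=17, T=9.
G+C = 24, so %GC = 24/41 × 100 = 58.537%
Salt term: 16.6 × (-0.66) = -10.956
GC term: 0.41 × 58.537 = 24; length term: −600/41 = −14.634
Tm = 81.5 + (-10.956) + 24 − 14.634 = 79.91 → 79.9°C

79.9°C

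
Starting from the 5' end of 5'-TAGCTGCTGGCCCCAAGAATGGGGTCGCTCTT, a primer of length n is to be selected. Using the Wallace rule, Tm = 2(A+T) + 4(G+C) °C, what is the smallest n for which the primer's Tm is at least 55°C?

First 16 bases: TAGCTGCTGGCCCCAA → Tm = 52°C (< 55°C)
First 17 bases: TAGCTGCTGGCCCCAAG → Tm = 56°C (≥ 55°C)
Each additional base adds 2°C (A/T) or 4°C (G/C), so Tm is non-decreasing in n; n = 17 is the first length to reach 55°C.

n = 17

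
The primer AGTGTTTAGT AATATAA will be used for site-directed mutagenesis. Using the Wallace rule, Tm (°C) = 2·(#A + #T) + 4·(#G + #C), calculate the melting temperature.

Base counts: A=7, T=7, G=3, C=0
A+T = 14, G+C = 3
Tm = 2(14) + 4(3) = 28 + 12 = 40°C

40°C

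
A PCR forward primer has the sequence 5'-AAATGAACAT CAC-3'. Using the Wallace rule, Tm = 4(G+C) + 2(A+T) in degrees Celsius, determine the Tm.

34°C

Counting bases: C=3, T=2, A=7, G=1
AT pairs contribute 9, GC pairs contribute 4.
Tm = 2(9) + 4(4) = 18 + 16 = 34°C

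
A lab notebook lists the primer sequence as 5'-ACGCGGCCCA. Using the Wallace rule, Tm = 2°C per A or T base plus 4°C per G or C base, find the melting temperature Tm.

36°C

Scanning the sequence gives C=5, T=0, G=3, A=2.
So N_AT = 2 and N_GC = 8.
Tm = 4·8 + 2·2 = 32 + 4 = 36°C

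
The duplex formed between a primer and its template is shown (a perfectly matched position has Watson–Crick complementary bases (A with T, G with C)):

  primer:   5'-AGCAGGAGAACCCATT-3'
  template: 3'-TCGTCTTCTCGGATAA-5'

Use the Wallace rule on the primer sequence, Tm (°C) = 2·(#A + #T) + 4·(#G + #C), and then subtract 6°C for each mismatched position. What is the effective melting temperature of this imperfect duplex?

30°C

Primer base counts: A=6, T=2, G=4, C=4 → A+T=8, G+C=8
Perfect-match Tm = 2(8) + 4(8) = 16 + 32 = 48°C
Mismatches (positions where the bases are not complementary): 3 (at positions 6, 10, 13)
Effective Tm = 48 − 3×6 = 48 − 18 = 30°C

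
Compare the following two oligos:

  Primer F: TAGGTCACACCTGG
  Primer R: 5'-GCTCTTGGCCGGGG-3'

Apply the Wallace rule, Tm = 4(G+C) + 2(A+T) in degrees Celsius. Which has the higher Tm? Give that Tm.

Primer R, 50°C

Primer F: A+T=6, G+C=8 → Tm = 2(6)+4(8) = 44°C
Primer R: A+T=3, G+C=11 → Tm = 2(3)+4(11) = 50°C
44°C vs 50°C → primer R is higher.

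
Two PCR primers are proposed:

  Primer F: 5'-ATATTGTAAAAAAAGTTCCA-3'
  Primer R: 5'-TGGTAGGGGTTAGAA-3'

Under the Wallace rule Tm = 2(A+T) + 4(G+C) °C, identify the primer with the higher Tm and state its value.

Primer F: A+T=16, G+C=4 → Tm = 2(16)+4(4) = 48°C
Primer R: A+T=8, G+C=7 → Tm = 2(8)+4(7) = 44°C
48°C vs 44°C → primer F is higher.

Primer F, 48°C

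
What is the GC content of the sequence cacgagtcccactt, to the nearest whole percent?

57%

Counting bases: C=6, A=3, G=2, T=3
G+C = 2 + 6 = 8 out of 14 bases
%GC = 8/14 × 100 = 57.14% ≈ 57%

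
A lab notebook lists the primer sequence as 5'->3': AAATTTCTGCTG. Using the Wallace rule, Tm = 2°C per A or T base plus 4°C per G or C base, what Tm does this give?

32°C

Base counts: C=2, A=3, T=5, G=2
So N_AT = 8 and N_GC = 4.
Tm = 2×8 + 4×4 = 32°C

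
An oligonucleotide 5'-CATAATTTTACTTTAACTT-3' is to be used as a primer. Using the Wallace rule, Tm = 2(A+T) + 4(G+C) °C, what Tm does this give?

T=10, G=0, A=6, C=3
So N_AT = 16 and N_GC = 3.
Tm = 2×16 + 4×3 = 44°C

44°C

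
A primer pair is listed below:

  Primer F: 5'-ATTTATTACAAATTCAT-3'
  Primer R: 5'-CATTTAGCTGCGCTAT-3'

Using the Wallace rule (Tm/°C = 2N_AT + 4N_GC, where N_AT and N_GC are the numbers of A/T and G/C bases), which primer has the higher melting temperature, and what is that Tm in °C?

Primer F: A+T=15, G+C=2 → Tm = 2(15)+4(2) = 38°C
Primer R: A+T=9, G+C=7 → Tm = 2(9)+4(7) = 46°C
38°C vs 46°C → primer R is higher.

Primer R, 46°C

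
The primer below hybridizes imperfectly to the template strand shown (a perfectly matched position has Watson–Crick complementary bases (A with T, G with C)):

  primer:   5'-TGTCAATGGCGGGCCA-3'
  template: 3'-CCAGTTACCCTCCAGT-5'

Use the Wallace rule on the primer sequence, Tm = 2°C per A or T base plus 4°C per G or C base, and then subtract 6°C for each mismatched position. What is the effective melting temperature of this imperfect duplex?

Primer base counts: A=3, T=3, G=6, C=4 → A+T=6, G+C=10
Perfect-match Tm = 2(6) + 4(10) = 12 + 40 = 52°C
Mismatches (positions where the bases are not complementary): 4 (at positions 1, 10, 11, 14)
Effective Tm = 52 − 4×6 = 52 − 24 = 28°C

28°C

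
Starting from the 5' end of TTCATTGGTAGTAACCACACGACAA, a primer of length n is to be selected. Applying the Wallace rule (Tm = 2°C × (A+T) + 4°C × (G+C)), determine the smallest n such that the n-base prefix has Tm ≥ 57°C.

First 20 bases: TTCATTGGTAGTAACCACAC → Tm = 56°C (< 57°C)
First 21 bases: TTCATTGGTAGTAACCACACG → Tm = 60°C (≥ 57°C)
Since every base adds ≥2°C, Tm only increases with n, so the threshold is first crossed at n = 21.

n = 21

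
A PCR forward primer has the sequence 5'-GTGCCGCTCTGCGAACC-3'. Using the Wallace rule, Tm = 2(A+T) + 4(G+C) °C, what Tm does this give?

58°C

Counting bases: G=5, T=3, A=2, C=7
A+T = 5, G+C = 12
Tm = 4·12 + 2·5 = 48 + 10 = 58°C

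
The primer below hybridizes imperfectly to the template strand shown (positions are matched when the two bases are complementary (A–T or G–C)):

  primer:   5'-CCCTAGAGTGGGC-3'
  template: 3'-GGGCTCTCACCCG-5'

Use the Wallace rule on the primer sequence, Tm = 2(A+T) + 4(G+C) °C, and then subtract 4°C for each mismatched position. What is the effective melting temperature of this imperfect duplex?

Primer base counts: A=2, T=2, G=5, C=4 → A+T=4, G+C=9
Perfect-match Tm = 2(4) + 4(9) = 8 + 36 = 44°C
Mismatches (positions where the bases are not complementary): 1 (at position 4)
Effective Tm = 44 − 1×4 = 44 − 4 = 40°C

40°C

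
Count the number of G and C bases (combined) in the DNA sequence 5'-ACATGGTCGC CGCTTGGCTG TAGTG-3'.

15

Scanning the sequence gives C=6, G=9, T=7, A=3.
G+C = 9 + 6 = 15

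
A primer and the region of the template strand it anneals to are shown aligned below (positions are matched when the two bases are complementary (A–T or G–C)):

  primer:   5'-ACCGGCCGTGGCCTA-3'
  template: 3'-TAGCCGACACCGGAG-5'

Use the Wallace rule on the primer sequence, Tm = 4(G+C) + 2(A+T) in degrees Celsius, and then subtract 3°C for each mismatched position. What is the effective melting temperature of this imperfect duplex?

43°C

Primer base counts: A=2, T=2, G=5, C=6 → A+T=4, G+C=11
Perfect-match Tm = 2(4) + 4(11) = 8 + 44 = 52°C
Mismatches (positions where the bases are not complementary): 3 (at positions 2, 7, 15)
Effective Tm = 52 − 3×3 = 52 − 9 = 43°C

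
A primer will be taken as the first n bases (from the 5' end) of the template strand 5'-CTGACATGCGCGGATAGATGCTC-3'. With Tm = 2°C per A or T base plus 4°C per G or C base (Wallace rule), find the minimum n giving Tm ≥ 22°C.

First 7 bases: CTGACAT → Tm = 20°C (< 22°C)
First 8 bases: CTGACATG → Tm = 24°C (≥ 22°C)
Each additional base adds 2°C (A/T) or 4°C (G/C), so Tm is non-decreasing in n; n = 8 is the first length to reach 22°C.

n = 8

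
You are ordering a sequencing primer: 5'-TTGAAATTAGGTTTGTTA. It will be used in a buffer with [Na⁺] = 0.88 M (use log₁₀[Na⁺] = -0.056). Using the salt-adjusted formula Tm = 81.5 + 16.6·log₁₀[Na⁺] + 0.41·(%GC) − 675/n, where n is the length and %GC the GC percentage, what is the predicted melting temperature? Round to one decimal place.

52.2°C

Length n = 18. A=5, C=0, G=4, T=9
G+C = 4, so %GC = 4/18 × 100 = 22.222%
Salt term: 16.6 × (-0.056) = -0.93
GC term: 0.41 × 22.222 = 9.111; length term: −675/18 = −37.5
Tm = 81.5 + (-0.93) + 9.111 − 37.5 = 52.181 → 52.2°C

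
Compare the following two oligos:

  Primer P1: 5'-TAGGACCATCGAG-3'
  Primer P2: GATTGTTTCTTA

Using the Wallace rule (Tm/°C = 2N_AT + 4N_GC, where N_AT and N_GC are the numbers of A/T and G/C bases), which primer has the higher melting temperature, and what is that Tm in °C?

Primer P1, 40°C

Primer P1: A+T=6, G+C=7 → Tm = 2(6)+4(7) = 40°C
Primer P2: A+T=9, G+C=3 → Tm = 2(9)+4(3) = 30°C
40°C vs 30°C → primer P1 is higher.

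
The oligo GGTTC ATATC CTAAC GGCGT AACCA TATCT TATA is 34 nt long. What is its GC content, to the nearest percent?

T=11, A=10, G=5, C=8
G+C = 5 + 8 = 13 out of 34 bases
%GC = 13/34 × 100 = 38.24% ≈ 38%

38%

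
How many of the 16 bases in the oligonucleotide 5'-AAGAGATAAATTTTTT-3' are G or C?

Counting bases: C=0, A=7, T=7, G=2
Total G or C: 2 + 0 = 2

2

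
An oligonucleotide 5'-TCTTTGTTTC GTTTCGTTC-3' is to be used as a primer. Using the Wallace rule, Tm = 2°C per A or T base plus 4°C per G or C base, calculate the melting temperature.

C=4, A=0, T=12, G=3
So N_AT = 12 and N_GC = 7.
Tm = 2(12) + 4(7) = 24 + 28 = 52°C

52°C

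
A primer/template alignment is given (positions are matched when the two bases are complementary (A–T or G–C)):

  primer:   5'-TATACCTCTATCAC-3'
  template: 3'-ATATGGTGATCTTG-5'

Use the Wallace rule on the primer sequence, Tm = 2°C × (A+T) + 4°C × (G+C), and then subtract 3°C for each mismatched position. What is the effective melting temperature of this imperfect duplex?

Primer base counts: A=4, T=5, G=0, C=5 → A+T=9, G+C=5
Perfect-match Tm = 2(9) + 4(5) = 18 + 20 = 38°C
Mismatches (positions where the bases are not complementary): 3 (at positions 7, 11, 12)
Effective Tm = 38 − 3×3 = 38 − 9 = 29°C

29°C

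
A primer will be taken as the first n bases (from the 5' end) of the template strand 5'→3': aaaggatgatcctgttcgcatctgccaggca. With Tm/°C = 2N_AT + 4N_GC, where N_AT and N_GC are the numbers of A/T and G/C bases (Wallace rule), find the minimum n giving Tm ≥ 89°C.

First 29 bases: AAAGGATGATCCTGTTCGCATCTGCCAGG → Tm = 88°C (< 89°C)
First 30 bases: AAAGGATGATCCTGTTCGCATCTGCCAGGC → Tm = 92°C (≥ 89°C)
Each additional base adds 2°C (A/T) or 4°C (G/C), so Tm is non-decreasing in n; n = 30 is the first length to reach 89°C.

n = 30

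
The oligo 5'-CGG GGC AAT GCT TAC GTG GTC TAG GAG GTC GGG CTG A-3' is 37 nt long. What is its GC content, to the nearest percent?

62%

A=6, G=16, C=7, T=8
G+C = 16 + 7 = 23 out of 37 bases
%GC = 23/37 × 100 = 62.16% ≈ 62%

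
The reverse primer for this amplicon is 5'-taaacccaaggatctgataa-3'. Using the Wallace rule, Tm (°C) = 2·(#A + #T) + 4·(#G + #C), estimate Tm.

Base counts: T=4, A=9, C=4, G=3
A+T = 13, G+C = 7
Tm = 2(13) + 4(7) = 26 + 28 = 54°C

54°C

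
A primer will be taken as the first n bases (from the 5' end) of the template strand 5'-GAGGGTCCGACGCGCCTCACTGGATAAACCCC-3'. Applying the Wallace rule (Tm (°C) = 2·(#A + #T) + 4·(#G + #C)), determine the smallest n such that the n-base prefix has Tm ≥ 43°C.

First 12 bases: GAGGGTCCGACG → Tm = 42°C (< 43°C)
First 13 bases: GAGGGTCCGACGC → Tm = 46°C (≥ 43°C)
Since every base adds ≥2°C, Tm only increases with n, so the threshold is first crossed at n = 13.

n = 13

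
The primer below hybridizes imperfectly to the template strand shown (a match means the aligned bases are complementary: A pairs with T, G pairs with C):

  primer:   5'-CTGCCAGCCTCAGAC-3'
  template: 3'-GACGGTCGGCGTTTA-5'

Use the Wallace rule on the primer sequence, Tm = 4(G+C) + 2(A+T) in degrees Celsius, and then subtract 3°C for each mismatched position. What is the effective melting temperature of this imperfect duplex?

41°C

Primer base counts: A=3, T=2, G=3, C=7 → A+T=5, G+C=10
Perfect-match Tm = 2(5) + 4(10) = 10 + 40 = 50°C
Mismatches (positions where the bases are not complementary): 3 (at positions 10, 13, 15)
Effective Tm = 50 − 3×3 = 50 − 9 = 41°C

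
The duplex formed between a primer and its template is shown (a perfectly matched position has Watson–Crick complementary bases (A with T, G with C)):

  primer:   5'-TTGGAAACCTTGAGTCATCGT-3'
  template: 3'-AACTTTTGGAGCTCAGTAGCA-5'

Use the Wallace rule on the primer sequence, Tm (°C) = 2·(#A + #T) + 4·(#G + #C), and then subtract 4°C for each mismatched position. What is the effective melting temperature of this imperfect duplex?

52°C

Primer base counts: A=5, T=7, G=5, C=4 → A+T=12, G+C=9
Perfect-match Tm = 2(12) + 4(9) = 24 + 36 = 60°C
Mismatches (positions where the bases are not complementary): 2 (at positions 4, 11)
Effective Tm = 60 − 2×4 = 60 − 8 = 52°C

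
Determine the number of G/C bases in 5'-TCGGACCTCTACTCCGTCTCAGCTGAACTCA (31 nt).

17

Scanning the sequence gives C=12, T=8, G=5, A=6.
Total G or C: 5 + 12 = 17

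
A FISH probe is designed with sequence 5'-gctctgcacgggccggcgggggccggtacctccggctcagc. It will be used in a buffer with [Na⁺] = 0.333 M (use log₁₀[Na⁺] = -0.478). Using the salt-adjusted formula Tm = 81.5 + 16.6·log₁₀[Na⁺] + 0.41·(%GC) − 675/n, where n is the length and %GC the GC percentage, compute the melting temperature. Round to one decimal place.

Length n = 41. C=16, G=17, T=5, A=3
G+C = 33, so %GC = 33/41 × 100 = 80.488%
Salt term: 16.6 × (-0.478) = -7.935
GC term: 0.41 × 80.488 = 33; length term: −675/41 = −16.463
Tm = 81.5 + (-7.935) + 33 − 16.463 = 90.102 → 90.1°C

90.1°C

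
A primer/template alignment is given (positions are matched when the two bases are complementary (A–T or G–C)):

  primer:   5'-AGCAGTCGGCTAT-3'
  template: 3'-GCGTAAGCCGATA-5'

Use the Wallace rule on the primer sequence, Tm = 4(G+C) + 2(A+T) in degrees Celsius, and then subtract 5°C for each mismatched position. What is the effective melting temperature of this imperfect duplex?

30°C

Primer base counts: A=3, T=3, G=4, C=3 → A+T=6, G+C=7
Perfect-match Tm = 2(6) + 4(7) = 12 + 28 = 40°C
Mismatches (positions where the bases are not complementary): 2 (at positions 1, 5)
Effective Tm = 40 − 2×5 = 40 − 10 = 30°C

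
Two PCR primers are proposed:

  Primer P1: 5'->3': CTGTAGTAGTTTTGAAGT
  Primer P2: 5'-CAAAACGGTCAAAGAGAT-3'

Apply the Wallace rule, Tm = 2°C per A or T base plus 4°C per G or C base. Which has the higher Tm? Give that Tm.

Primer P2, 50°C

Primer P1: A+T=12, G+C=6 → Tm = 2(12)+4(6) = 48°C
Primer P2: A+T=11, G+C=7 → Tm = 2(11)+4(7) = 50°C
48°C vs 50°C → primer P2 is higher.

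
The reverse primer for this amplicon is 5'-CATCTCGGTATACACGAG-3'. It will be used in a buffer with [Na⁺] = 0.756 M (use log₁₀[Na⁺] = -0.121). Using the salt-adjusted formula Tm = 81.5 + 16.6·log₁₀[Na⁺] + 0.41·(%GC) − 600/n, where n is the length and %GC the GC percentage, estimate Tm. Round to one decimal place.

66.7°C

Length n = 18. Counting bases: G=4, T=4, A=5, C=5
G+C = 9, so %GC = 9/18 × 100 = 50%
Salt term: 16.6 × (-0.121) = -2.009
GC term: 0.41 × 50 = 20.5; length term: −600/18 = −33.333
Tm = 81.5 + (-2.009) + 20.5 − 33.333 = 66.658 → 66.7°C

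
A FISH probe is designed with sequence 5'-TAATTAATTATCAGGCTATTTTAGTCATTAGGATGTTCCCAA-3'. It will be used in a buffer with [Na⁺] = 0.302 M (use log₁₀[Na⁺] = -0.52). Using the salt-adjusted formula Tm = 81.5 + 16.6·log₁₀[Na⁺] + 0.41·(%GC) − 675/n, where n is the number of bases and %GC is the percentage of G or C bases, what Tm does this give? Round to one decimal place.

Length n = 42. T=17, G=6, A=13, C=6
G+C = 12, so %GC = 12/42 × 100 = 28.571%
Salt term: 16.6 × (-0.52) = -8.632
GC term: 0.41 × 28.571 = 11.714; length term: −675/42 = −16.071
Tm = 81.5 + (-8.632) + 11.714 − 16.071 = 68.511 → 68.5°C

68.5°C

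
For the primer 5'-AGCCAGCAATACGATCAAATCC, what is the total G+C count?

Base counts: A=9, G=3, C=7, T=3
Total G or C: 3 + 7 = 10

10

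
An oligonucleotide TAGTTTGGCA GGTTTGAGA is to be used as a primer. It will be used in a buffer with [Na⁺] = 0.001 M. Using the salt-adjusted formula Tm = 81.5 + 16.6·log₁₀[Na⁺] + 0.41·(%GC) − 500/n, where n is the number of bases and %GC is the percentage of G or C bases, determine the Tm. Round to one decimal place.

22.6°C

Length n = 19. Base counts: C=1, T=7, G=7, A=4
G+C = 8, so %GC = 8/19 × 100 = 42.105%
Salt term: 16.6 × (-3) = -49.8
GC term: 0.41 × 42.105 = 17.263; length term: −500/19 = −26.316
Tm = 81.5 + (-49.8) + 17.263 − 26.316 = 22.647 → 22.6°C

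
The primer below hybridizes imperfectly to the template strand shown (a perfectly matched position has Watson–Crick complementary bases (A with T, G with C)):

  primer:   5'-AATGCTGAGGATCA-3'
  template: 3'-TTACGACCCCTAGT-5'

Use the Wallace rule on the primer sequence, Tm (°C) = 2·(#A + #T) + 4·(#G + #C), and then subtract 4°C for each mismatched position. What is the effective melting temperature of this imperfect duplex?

36°C

Primer base counts: A=5, T=3, G=4, C=2 → A+T=8, G+C=6
Perfect-match Tm = 2(8) + 4(6) = 16 + 24 = 40°C
Mismatches (positions where the bases are not complementary): 1 (at position 8)
Effective Tm = 40 − 1×4 = 40 − 4 = 36°C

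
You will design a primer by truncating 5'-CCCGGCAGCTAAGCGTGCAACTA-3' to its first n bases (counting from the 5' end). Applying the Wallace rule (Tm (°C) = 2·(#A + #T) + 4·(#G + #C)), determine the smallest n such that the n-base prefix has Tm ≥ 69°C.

First 20 bases: CCCGGCAGCTAAGCGTGCAA → Tm = 66°C (< 69°C)
First 21 bases: CCCGGCAGCTAAGCGTGCAAC → Tm = 70°C (≥ 69°C)
Each additional base adds 2°C (A/T) or 4°C (G/C), so Tm is non-decreasing in n; n = 21 is the first length to reach 69°C.

n = 21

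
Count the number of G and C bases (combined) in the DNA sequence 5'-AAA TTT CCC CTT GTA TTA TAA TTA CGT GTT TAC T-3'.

9

Base counts: G=3, C=6, A=9, T=16
G+C = 3 + 6 = 9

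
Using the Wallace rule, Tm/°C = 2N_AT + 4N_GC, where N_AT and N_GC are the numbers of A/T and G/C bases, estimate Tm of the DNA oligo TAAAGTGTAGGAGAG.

Counting bases: A=6, C=0, T=3, G=6
A+T = 9, G+C = 6
Tm = 4·6 + 2·9 = 24 + 18 = 42°C

42°C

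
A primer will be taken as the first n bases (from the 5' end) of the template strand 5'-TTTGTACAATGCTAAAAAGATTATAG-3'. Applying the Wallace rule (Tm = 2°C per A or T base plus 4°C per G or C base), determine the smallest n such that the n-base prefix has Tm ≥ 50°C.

n = 20

First 19 bases: TTTGTACAATGCTAAAAAG → Tm = 48°C (< 50°C)
First 20 bases: TTTGTACAATGCTAAAAAGA → Tm = 50°C (≥ 50°C)
Each additional base adds 2°C (A/T) or 4°C (G/C), so Tm is non-decreasing in n; n = 20 is the first length to reach 50°C.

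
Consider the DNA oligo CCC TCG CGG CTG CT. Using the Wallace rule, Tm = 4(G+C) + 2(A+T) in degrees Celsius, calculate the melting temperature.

Base counts: A=0, C=7, T=3, G=4
A+T = 3, G+C = 11
Tm = 4·11 + 2·3 = 44 + 6 = 50°C

50°C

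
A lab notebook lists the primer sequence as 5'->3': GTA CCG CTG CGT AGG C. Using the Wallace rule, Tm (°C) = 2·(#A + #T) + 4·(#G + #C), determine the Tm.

54°C

C=5, T=3, G=6, A=2
So N_AT = 5 and N_GC = 11.
Tm = 2(5) + 4(11) = 10 + 44 = 54°C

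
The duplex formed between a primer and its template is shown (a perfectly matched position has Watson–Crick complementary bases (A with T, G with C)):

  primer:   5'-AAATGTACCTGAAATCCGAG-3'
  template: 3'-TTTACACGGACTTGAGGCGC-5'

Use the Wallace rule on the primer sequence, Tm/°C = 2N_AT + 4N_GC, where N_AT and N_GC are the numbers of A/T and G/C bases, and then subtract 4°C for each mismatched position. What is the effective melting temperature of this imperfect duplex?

44°C

Primer base counts: A=8, T=4, G=4, C=4 → A+T=12, G+C=8
Perfect-match Tm = 2(12) + 4(8) = 24 + 32 = 56°C
Mismatches (positions where the bases are not complementary): 3 (at positions 7, 14, 19)
Effective Tm = 56 − 3×4 = 56 − 12 = 44°C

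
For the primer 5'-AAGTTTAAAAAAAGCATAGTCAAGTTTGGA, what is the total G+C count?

A=14, G=6, T=8, C=2
Total G or C: 6 + 2 = 8

8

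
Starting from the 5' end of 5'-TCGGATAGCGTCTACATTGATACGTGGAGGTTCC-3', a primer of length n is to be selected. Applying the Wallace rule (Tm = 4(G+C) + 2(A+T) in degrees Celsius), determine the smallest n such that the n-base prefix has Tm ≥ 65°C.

n = 23

First 22 bases: TCGGATAGCGTCTACATTGATA → Tm = 62°C (< 65°C)
First 23 bases: TCGGATAGCGTCTACATTGATAC → Tm = 66°C (≥ 65°C)
Since every base adds ≥2°C, Tm only increases with n, so the threshold is first crossed at n = 23.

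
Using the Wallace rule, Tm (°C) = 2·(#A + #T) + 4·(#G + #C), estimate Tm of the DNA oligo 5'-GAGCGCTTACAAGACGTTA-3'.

Base counts: A=6, T=4, G=5, C=4
A+T = 10, G+C = 9
Tm = 2(10) + 4(9) = 20 + 36 = 56°C

56°C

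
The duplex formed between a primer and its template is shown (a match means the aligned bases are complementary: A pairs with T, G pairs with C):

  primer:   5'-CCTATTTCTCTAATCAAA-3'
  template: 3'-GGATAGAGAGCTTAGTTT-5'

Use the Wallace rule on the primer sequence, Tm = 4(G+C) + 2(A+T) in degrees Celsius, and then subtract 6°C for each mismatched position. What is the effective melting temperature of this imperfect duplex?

34°C

Primer base counts: A=6, T=7, G=0, C=5 → A+T=13, G+C=5
Perfect-match Tm = 2(13) + 4(5) = 26 + 20 = 46°C
Mismatches (positions where the bases are not complementary): 2 (at positions 6, 11)
Effective Tm = 46 − 2×6 = 46 − 12 = 34°C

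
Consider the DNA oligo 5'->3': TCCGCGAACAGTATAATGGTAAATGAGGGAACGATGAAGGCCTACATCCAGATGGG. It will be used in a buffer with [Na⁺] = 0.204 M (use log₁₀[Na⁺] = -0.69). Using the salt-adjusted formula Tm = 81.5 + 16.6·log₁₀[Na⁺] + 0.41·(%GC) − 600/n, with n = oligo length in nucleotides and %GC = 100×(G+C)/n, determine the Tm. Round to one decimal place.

79.1°C

Length n = 56. Base counts: G=17, C=10, A=19, T=10
G+C = 27, so %GC = 27/56 × 100 = 48.214%
Salt term: 16.6 × (-0.69) = -11.454
GC term: 0.41 × 48.214 = 19.768; length term: −600/56 = −10.714
Tm = 81.5 + (-11.454) + 19.768 − 10.714 = 79.1 → 79.1°C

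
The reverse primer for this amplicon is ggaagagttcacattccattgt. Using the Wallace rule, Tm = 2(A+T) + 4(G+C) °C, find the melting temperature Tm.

62°C

C=4, A=6, G=5, T=7
So N_AT = 13 and N_GC = 9.
Tm = 2×13 + 4×9 = 62°C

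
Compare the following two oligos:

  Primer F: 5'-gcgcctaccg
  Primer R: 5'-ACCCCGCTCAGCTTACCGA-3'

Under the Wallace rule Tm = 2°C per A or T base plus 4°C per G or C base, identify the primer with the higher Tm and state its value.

Primer F: A+T=2, G+C=8 → Tm = 2(2)+4(8) = 36°C
Primer R: A+T=7, G+C=12 → Tm = 2(7)+4(12) = 62°C
36°C vs 62°C → primer R is higher.

Primer R, 62°C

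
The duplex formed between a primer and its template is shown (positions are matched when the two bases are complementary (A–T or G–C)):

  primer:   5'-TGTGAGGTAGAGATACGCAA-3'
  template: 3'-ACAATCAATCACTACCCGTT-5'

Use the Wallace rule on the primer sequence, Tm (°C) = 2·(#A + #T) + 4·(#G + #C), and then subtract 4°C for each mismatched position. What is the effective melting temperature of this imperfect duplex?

38°C

Primer base counts: A=7, T=4, G=7, C=2 → A+T=11, G+C=9
Perfect-match Tm = 2(11) + 4(9) = 22 + 36 = 58°C
Mismatches (positions where the bases are not complementary): 5 (at positions 4, 7, 11, 15, 16)
Effective Tm = 58 − 5×4 = 58 − 20 = 38°C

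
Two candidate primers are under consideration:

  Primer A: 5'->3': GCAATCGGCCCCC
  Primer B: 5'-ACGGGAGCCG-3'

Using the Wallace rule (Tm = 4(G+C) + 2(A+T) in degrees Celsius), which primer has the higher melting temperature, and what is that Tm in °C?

Primer A: A+T=3, G+C=10 → Tm = 2(3)+4(10) = 46°C
Primer B: A+T=2, G+C=8 → Tm = 2(2)+4(8) = 36°C
46°C vs 36°C → primer A is higher.

Primer A, 46°C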